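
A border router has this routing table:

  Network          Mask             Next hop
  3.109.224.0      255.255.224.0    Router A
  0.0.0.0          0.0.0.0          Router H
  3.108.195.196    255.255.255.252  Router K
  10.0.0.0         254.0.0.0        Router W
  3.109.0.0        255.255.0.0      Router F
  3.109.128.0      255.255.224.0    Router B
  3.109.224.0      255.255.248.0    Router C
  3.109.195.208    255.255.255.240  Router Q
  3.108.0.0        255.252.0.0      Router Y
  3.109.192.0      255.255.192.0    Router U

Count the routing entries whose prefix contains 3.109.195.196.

4

Prefixes containing 3.109.195.196:
  0.0.0.0/0 (default, matches everything)
  3.108.0.0/14 (3.108.0.0 - 3.111.255.255)
  3.109.0.0/16 (3.109.0.0 - 3.109.255.255)
  3.109.192.0/18 (3.109.192.0 - 3.109.255.255)
Total matching entries: 4.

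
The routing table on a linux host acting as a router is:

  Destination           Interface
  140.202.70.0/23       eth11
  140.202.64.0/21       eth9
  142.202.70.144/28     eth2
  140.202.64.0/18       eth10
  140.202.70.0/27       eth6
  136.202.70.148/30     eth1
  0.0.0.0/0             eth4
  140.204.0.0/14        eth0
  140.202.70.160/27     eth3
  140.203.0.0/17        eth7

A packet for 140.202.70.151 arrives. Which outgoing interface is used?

eth11

Routes whose prefix contains 140.202.70.151:
  0.0.0.0/0 (default, matches everything) -> eth4
  140.202.64.0/18 (140.202.64.0 - 140.202.127.255) -> eth10
  140.202.64.0/21 (140.202.64.0 - 140.202.71.255) -> eth9
  140.202.70.0/23 (140.202.70.0 - 140.202.71.255) -> eth11
More-specific entries that do NOT match:
  136.202.70.148/30 (136.202.70.148 - 136.202.70.151) does not contain 140.202.70.151
  142.202.70.144/28 (142.202.70.144 - 142.202.70.159) does not contain 140.202.70.151
  140.202.70.0/27 (140.202.70.0 - 140.202.70.31) does not contain 140.202.70.151
  140.202.70.160/27 (140.202.70.160 - 140.202.70.191) does not contain 140.202.70.151
Longest matching prefix is /23 -> interface eth11.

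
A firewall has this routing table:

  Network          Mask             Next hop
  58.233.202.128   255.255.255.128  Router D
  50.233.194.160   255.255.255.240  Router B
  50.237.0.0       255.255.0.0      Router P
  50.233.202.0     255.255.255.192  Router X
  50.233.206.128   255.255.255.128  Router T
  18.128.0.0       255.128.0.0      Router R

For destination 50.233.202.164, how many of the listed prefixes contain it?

No listed prefix contains 50.233.202.164.
Total matching entries: 0.

0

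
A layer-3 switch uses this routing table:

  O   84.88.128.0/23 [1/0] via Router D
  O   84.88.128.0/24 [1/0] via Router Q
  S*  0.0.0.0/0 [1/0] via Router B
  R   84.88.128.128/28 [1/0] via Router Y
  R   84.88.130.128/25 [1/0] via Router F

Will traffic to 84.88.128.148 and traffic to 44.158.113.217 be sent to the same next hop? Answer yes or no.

84.88.128.148: longest match 84.88.128.0/24 -> Router Q
44.158.113.217: longest match 0.0.0.0/0 -> Router B

no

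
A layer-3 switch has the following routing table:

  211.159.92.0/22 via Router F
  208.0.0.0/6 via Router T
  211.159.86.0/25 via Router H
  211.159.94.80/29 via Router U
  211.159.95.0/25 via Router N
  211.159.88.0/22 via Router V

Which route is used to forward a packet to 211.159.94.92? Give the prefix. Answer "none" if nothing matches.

Entries matching 211.159.94.92:
  208.0.0.0/6 (208.0.0.0 - 211.255.255.255)
  211.159.92.0/22 (211.159.92.0 - 211.159.95.255)
Most specific is 211.159.92.0/22.

211.159.92.0/22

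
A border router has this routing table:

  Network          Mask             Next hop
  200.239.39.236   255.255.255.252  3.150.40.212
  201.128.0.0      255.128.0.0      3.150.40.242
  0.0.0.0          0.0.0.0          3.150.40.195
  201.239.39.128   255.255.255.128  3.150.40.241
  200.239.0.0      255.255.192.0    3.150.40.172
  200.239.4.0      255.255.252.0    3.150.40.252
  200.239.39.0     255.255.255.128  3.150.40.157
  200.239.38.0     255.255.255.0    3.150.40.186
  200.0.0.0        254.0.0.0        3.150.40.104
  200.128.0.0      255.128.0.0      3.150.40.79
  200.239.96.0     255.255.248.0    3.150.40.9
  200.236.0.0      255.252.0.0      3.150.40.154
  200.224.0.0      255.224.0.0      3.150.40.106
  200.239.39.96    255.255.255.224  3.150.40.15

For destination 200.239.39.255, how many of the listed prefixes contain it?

Prefixes containing 200.239.39.255:
  0.0.0.0/0 (default, matches everything)
  200.0.0.0/7 (200.0.0.0 - 201.255.255.255)
  200.128.0.0/9 (200.128.0.0 - 200.255.255.255)
  200.224.0.0/11 (200.224.0.0 - 200.255.255.255)
  200.236.0.0/14 (200.236.0.0 - 200.239.255.255)
  200.239.0.0/18 (200.239.0.0 - 200.239.63.255)
Total matching entries: 6.

6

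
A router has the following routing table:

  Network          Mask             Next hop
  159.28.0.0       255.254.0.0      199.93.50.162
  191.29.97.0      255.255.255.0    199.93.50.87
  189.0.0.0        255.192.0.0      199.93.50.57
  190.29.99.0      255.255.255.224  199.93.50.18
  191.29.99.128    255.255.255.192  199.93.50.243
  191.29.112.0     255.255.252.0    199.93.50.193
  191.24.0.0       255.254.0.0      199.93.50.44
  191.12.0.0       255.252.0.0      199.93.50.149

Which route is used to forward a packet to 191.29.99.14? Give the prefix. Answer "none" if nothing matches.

191.29.99.14 is outside every listed prefix and there is no default route.

none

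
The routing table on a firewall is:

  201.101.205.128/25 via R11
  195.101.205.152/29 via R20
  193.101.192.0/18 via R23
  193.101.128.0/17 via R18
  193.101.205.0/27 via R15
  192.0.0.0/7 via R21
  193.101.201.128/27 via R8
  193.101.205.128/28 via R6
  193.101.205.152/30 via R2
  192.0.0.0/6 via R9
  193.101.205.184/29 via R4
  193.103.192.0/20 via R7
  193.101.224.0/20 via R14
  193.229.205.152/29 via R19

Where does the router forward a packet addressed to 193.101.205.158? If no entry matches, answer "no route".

R23

Routes whose prefix contains 193.101.205.158:
  192.0.0.0/6 (192.0.0.0 - 195.255.255.255) -> R9
  192.0.0.0/7 (192.0.0.0 - 193.255.255.255) -> R21
  193.101.128.0/17 (193.101.128.0 - 193.101.255.255) -> R18
  193.101.192.0/18 (193.101.192.0 - 193.101.255.255) -> R23
More-specific entries that do NOT match:
  193.101.205.152/30 (193.101.205.152 - 193.101.205.155) does not contain 193.101.205.158
  195.101.205.152/29 (195.101.205.152 - 195.101.205.159) does not contain 193.101.205.158
  193.101.205.184/29 (193.101.205.184 - 193.101.205.191) does not contain 193.101.205.158
  193.229.205.152/29 (193.229.205.152 - 193.229.205.159) does not contain 193.101.205.158
  193.101.205.128/28 (193.101.205.128 - 193.101.205.143) does not contain 193.101.205.158
  193.101.205.0/27 (193.101.205.0 - 193.101.205.31) does not contain 193.101.205.158
  193.101.201.128/27 (193.101.201.128 - 193.101.201.159) does not contain 193.101.205.158
  201.101.205.128/25 (201.101.205.128 - 201.101.205.255) does not contain 193.101.205.158
  193.103.192.0/20 (193.103.192.0 - 193.103.207.255) does not contain 193.101.205.158
  193.101.224.0/20 (193.101.224.0 - 193.101.239.255) does not contain 193.101.205.158
Longest matching prefix is /18 -> next hop R23.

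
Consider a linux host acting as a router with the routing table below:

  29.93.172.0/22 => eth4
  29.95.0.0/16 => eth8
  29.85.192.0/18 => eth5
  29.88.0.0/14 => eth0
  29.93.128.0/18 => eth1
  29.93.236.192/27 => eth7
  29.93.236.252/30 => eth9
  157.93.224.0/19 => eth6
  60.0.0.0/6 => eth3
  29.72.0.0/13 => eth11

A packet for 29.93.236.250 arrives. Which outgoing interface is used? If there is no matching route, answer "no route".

No entry's prefix contains 29.93.236.250; there is no default route.

no route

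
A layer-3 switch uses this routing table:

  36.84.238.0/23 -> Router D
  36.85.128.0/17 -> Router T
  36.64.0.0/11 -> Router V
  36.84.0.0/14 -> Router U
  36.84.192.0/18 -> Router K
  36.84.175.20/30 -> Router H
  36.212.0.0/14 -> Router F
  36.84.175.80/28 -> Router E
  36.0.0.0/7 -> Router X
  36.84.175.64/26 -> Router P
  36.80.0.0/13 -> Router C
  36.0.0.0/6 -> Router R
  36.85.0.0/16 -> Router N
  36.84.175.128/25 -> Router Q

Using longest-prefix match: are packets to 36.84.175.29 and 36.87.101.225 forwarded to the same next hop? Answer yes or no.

yes

36.84.175.29: longest match 36.84.0.0/14 -> Router U
36.87.101.225: longest match 36.84.0.0/14 -> Router U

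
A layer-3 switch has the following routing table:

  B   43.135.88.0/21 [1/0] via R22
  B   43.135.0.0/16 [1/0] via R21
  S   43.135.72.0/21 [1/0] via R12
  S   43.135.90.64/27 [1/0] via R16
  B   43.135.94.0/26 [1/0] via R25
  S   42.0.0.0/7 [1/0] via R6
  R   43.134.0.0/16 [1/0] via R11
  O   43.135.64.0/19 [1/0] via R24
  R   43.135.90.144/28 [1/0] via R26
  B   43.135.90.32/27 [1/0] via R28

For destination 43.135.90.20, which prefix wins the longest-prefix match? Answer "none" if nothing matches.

43.135.88.0/21

Entries matching 43.135.90.20:
  42.0.0.0/7 (42.0.0.0 - 43.255.255.255)
  43.135.0.0/16 (43.135.0.0 - 43.135.255.255)
  43.135.64.0/19 (43.135.64.0 - 43.135.95.255)
  43.135.88.0/21 (43.135.88.0 - 43.135.95.255)
Most specific is 43.135.88.0/21.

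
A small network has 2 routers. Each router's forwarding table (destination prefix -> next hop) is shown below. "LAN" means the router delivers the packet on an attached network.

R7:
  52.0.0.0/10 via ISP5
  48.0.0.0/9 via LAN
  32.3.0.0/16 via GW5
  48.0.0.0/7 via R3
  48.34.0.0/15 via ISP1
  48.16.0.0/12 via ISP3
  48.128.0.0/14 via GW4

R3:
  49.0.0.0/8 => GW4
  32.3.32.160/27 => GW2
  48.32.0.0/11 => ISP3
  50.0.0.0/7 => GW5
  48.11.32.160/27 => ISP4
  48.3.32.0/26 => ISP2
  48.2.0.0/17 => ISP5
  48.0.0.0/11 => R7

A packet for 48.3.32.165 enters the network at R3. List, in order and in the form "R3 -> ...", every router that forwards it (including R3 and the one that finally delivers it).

R3 -> R7

At R3: longest match for 48.3.32.165 is 48.0.0.0/11 -> R7
At R7: longest match for 48.3.32.165 is 48.0.0.0/9 -> LAN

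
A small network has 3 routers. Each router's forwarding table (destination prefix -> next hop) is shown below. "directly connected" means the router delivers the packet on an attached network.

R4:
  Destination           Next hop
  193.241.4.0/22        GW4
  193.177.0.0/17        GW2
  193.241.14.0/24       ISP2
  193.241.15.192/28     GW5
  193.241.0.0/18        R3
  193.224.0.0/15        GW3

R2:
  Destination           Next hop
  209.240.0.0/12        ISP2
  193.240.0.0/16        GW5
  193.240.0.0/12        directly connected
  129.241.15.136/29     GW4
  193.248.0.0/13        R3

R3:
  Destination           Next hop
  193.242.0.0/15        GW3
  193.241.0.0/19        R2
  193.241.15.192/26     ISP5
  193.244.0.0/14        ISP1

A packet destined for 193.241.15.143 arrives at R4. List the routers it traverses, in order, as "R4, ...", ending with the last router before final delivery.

R4, R3, R2

At R4: longest match for 193.241.15.143 is 193.241.0.0/18 -> R3
At R3: longest match for 193.241.15.143 is 193.241.0.0/19 -> R2
At R2: longest match for 193.241.15.143 is 193.240.0.0/12 -> directly connected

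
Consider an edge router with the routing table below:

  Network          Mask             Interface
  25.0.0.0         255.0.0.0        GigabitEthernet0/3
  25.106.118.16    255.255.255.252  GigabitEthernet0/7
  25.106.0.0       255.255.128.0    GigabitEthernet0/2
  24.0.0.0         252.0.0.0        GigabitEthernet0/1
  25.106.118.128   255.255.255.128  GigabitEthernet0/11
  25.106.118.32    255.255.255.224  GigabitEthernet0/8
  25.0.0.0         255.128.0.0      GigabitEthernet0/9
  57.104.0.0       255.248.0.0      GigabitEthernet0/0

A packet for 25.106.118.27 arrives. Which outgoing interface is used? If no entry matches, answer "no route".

GigabitEthernet0/2

Routes whose prefix contains 25.106.118.27:
  24.0.0.0/6 (24.0.0.0 - 27.255.255.255) -> GigabitEthernet0/1
  25.0.0.0/8 (25.0.0.0 - 25.255.255.255) -> GigabitEthernet0/3
  25.0.0.0/9 (25.0.0.0 - 25.127.255.255) -> GigabitEthernet0/9
  25.106.0.0/17 (25.106.0.0 - 25.106.127.255) -> GigabitEthernet0/2
More-specific entries that do NOT match:
  25.106.118.16/30 (25.106.118.16 - 25.106.118.19) does not contain 25.106.118.27
  25.106.118.32/27 (25.106.118.32 - 25.106.118.63) does not contain 25.106.118.27
  25.106.118.128/25 (25.106.118.128 - 25.106.118.255) does not contain 25.106.118.27
Longest matching prefix is /17 -> interface GigabitEthernet0/2.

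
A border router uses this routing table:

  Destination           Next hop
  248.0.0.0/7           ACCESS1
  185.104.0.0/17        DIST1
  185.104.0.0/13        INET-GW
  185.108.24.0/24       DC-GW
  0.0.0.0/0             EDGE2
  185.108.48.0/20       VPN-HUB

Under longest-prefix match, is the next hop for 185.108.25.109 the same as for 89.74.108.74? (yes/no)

no

185.108.25.109: longest match 185.104.0.0/13 -> INET-GW
89.74.108.74: longest match 0.0.0.0/0 -> EDGE2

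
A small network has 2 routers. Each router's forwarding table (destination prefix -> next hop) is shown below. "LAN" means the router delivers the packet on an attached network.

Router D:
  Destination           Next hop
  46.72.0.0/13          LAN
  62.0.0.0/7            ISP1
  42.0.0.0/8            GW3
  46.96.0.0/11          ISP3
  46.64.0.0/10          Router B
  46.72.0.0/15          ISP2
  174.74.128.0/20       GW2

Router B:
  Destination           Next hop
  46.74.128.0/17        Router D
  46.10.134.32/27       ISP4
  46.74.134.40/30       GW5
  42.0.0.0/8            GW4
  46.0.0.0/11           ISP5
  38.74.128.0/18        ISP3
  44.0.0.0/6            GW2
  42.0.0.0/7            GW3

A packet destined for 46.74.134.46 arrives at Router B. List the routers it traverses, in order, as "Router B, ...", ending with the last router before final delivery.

At Router B: longest match for 46.74.134.46 is 46.74.128.0/17 -> Router D
At Router D: longest match for 46.74.134.46 is 46.72.0.0/13 -> LAN

Router B, Router D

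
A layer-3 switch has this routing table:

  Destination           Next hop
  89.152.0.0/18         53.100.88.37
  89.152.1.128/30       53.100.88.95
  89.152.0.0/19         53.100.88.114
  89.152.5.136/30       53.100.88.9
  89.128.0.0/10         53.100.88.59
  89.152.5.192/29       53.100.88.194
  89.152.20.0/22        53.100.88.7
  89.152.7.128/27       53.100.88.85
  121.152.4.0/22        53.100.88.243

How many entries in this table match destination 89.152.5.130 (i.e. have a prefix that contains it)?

Prefixes containing 89.152.5.130:
  89.128.0.0/10 (89.128.0.0 - 89.191.255.255)
  89.152.0.0/18 (89.152.0.0 - 89.152.63.255)
  89.152.0.0/19 (89.152.0.0 - 89.152.31.255)
Total matching entries: 3.

3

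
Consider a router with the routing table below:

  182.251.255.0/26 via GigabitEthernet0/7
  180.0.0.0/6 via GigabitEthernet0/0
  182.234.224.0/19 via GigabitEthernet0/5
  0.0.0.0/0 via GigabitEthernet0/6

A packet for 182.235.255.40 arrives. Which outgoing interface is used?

GigabitEthernet0/0

Routes whose prefix contains 182.235.255.40:
  0.0.0.0/0 (default, matches everything) -> GigabitEthernet0/6
  180.0.0.0/6 (180.0.0.0 - 183.255.255.255) -> GigabitEthernet0/0
More-specific entries that do NOT match:
  182.251.255.0/26 (182.251.255.0 - 182.251.255.63) does not contain 182.235.255.40
  182.234.224.0/19 (182.234.224.0 - 182.234.255.255) does not contain 182.235.255.40
Longest matching prefix is /6 -> interface GigabitEthernet0/0.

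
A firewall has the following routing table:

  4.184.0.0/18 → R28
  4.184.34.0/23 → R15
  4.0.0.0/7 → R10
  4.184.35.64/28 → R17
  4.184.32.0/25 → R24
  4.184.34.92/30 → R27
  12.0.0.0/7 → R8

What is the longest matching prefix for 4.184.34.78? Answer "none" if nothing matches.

Entries matching 4.184.34.78:
  4.0.0.0/7 (4.0.0.0 - 5.255.255.255)
  4.184.0.0/18 (4.184.0.0 - 4.184.63.255)
  4.184.34.0/23 (4.184.34.0 - 4.184.35.255)
Most specific is 4.184.34.0/23.

4.184.34.0/23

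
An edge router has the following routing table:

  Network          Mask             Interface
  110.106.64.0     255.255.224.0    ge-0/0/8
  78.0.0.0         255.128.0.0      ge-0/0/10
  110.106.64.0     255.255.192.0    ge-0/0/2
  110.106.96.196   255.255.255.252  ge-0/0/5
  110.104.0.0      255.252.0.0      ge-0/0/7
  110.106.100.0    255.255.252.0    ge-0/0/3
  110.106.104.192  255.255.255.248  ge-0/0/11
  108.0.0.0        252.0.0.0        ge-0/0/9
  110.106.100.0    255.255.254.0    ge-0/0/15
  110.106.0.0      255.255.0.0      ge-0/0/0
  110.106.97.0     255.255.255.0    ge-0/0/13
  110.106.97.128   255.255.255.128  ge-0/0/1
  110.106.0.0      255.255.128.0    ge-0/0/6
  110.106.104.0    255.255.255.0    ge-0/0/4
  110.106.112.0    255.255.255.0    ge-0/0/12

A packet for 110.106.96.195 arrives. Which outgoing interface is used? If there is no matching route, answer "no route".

Routes whose prefix contains 110.106.96.195:
  108.0.0.0/6 (108.0.0.0 - 111.255.255.255) -> ge-0/0/9
  110.104.0.0/14 (110.104.0.0 - 110.107.255.255) -> ge-0/0/7
  110.106.0.0/16 (110.106.0.0 - 110.106.255.255) -> ge-0/0/0
  110.106.0.0/17 (110.106.0.0 - 110.106.127.255) -> ge-0/0/6
  110.106.64.0/18 (110.106.64.0 - 110.106.127.255) -> ge-0/0/2
More-specific entries that do NOT match:
  110.106.96.196/30 (110.106.96.196 - 110.106.96.199) does not contain 110.106.96.195
  110.106.104.192/29 (110.106.104.192 - 110.106.104.199) does not contain 110.106.96.195
  110.106.97.128/25 (110.106.97.128 - 110.106.97.255) does not contain 110.106.96.195
  110.106.97.0/24 (110.106.97.0 - 110.106.97.255) does not contain 110.106.96.195
  110.106.104.0/24 (110.106.104.0 - 110.106.104.255) does not contain 110.106.96.195
  110.106.112.0/24 (110.106.112.0 - 110.106.112.255) does not contain 110.106.96.195
  110.106.100.0/23 (110.106.100.0 - 110.106.101.255) does not contain 110.106.96.195
  110.106.100.0/22 (110.106.100.0 - 110.106.103.255) does not contain 110.106.96.195
  110.106.64.0/19 (110.106.64.0 - 110.106.95.255) does not contain 110.106.96.195
Longest matching prefix is /18 -> interface ge-0/0/2.

ge-0/0/2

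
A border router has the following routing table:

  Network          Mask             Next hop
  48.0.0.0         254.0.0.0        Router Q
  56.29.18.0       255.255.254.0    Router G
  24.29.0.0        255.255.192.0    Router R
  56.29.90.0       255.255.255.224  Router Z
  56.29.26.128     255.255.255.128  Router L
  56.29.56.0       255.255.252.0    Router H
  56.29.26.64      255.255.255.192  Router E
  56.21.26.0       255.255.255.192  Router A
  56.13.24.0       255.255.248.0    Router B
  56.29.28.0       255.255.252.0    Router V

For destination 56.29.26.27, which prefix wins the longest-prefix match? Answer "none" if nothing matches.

56.29.26.27 is outside every listed prefix and there is no default route.

none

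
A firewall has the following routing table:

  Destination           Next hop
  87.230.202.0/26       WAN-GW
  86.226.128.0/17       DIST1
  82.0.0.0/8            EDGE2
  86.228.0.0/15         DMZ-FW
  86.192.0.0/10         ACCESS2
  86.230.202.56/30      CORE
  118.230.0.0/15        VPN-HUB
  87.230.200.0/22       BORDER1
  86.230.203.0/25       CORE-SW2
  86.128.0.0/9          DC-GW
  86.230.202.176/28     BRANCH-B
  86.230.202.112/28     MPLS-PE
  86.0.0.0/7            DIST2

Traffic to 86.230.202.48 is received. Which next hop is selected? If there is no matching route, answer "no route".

ACCESS2

Routes whose prefix contains 86.230.202.48:
  86.0.0.0/7 (86.0.0.0 - 87.255.255.255) -> DIST2
  86.128.0.0/9 (86.128.0.0 - 86.255.255.255) -> DC-GW
  86.192.0.0/10 (86.192.0.0 - 86.255.255.255) -> ACCESS2
More-specific entries that do NOT match:
  86.230.202.56/30 (86.230.202.56 - 86.230.202.59) does not contain 86.230.202.48
  86.230.202.176/28 (86.230.202.176 - 86.230.202.191) does not contain 86.230.202.48
  86.230.202.112/28 (86.230.202.112 - 86.230.202.127) does not contain 86.230.202.48
  87.230.202.0/26 (87.230.202.0 - 87.230.202.63) does not contain 86.230.202.48
  86.230.203.0/25 (86.230.203.0 - 86.230.203.127) does not contain 86.230.202.48
  87.230.200.0/22 (87.230.200.0 - 87.230.203.255) does not contain 86.230.202.48
  86.226.128.0/17 (86.226.128.0 - 86.226.255.255) does not contain 86.230.202.48
  86.228.0.0/15 (86.228.0.0 - 86.229.255.255) does not contain 86.230.202.48
  118.230.0.0/15 (118.230.0.0 - 118.231.255.255) does not contain 86.230.202.48
Longest matching prefix is /10 -> next hop ACCESS2.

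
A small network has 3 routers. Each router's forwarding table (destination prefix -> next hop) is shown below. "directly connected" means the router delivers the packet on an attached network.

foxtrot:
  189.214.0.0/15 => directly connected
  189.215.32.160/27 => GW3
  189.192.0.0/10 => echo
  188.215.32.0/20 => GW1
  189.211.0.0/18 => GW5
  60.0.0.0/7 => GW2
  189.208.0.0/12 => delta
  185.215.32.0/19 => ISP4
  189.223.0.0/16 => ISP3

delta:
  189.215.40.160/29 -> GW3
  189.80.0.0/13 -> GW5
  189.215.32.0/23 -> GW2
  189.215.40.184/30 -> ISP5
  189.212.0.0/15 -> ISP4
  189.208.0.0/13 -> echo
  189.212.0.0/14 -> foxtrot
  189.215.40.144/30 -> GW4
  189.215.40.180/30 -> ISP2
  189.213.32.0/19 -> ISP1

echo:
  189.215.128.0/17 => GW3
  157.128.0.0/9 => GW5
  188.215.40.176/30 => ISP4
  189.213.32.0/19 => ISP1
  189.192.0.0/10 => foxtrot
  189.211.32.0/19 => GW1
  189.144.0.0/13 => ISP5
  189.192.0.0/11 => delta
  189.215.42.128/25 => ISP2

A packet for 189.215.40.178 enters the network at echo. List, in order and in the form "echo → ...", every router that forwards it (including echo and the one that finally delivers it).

At echo: longest match for 189.215.40.178 is 189.192.0.0/11 -> delta
At delta: longest match for 189.215.40.178 is 189.212.0.0/14 -> foxtrot
At foxtrot: longest match for 189.215.40.178 is 189.214.0.0/15 -> directly connected

echo → delta → foxtrot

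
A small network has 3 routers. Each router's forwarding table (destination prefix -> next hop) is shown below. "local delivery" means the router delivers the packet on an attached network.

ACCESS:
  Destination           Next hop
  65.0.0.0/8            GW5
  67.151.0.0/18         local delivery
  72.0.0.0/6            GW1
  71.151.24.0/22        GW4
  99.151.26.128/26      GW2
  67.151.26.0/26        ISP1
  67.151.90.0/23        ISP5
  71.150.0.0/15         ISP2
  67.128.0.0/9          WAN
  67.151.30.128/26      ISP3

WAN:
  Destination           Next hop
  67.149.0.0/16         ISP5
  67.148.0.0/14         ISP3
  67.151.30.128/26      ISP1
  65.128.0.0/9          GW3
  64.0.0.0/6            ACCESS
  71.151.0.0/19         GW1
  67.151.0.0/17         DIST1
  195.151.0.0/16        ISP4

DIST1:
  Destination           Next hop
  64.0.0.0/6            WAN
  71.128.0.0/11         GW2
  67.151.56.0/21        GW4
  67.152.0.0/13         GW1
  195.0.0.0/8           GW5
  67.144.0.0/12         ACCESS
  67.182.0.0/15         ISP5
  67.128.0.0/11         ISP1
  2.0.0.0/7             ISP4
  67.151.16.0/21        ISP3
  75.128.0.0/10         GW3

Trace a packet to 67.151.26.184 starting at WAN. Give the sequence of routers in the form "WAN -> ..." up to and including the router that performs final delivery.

WAN -> DIST1 -> ACCESS

At WAN: longest match for 67.151.26.184 is 67.151.0.0/17 -> DIST1
At DIST1: longest match for 67.151.26.184 is 67.144.0.0/12 -> ACCESS
At ACCESS: longest match for 67.151.26.184 is 67.151.0.0/18 -> local delivery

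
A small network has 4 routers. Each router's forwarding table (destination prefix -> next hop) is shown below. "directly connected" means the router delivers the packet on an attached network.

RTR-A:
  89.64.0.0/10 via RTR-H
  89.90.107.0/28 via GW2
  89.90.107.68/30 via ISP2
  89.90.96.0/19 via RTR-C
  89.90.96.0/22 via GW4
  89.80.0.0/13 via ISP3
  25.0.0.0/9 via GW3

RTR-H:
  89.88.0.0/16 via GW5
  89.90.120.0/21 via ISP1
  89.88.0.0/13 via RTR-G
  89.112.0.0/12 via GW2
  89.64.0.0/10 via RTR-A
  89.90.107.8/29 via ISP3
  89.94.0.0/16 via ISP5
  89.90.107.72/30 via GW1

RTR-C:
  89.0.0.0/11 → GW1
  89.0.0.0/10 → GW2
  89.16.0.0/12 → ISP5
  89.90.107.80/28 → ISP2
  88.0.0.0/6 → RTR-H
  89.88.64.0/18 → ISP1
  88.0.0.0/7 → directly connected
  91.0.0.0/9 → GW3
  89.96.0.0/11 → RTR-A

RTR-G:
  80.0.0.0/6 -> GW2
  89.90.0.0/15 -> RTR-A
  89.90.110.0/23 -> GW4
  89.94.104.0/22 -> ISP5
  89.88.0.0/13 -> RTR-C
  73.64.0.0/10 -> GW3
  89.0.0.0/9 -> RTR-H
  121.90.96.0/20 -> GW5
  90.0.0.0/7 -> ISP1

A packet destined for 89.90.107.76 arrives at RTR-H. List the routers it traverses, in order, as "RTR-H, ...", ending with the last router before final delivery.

At RTR-H: longest match for 89.90.107.76 is 89.88.0.0/13 -> RTR-G
At RTR-G: longest match for 89.90.107.76 is 89.90.0.0/15 -> RTR-A
At RTR-A: longest match for 89.90.107.76 is 89.90.96.0/19 -> RTR-C
At RTR-C: longest match for 89.90.107.76 is 88.0.0.0/7 -> directly connected

RTR-H, RTR-G, RTR-A, RTR-C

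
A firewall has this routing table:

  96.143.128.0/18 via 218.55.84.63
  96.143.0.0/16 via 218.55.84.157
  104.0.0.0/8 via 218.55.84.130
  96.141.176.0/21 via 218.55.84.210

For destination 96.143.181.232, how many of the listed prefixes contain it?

Prefixes containing 96.143.181.232:
  96.143.0.0/16 (96.143.0.0 - 96.143.255.255)
  96.143.128.0/18 (96.143.128.0 - 96.143.191.255)
Total matching entries: 2.

2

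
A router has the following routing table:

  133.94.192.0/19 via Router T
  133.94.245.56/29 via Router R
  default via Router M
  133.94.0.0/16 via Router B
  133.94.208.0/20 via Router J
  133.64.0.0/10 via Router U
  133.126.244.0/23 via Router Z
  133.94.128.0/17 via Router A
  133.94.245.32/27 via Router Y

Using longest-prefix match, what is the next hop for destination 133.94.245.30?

Router A

Routes whose prefix contains 133.94.245.30:
  0.0.0.0/0 (default, matches everything) -> Router M
  133.64.0.0/10 (133.64.0.0 - 133.127.255.255) -> Router U
  133.94.0.0/16 (133.94.0.0 - 133.94.255.255) -> Router B
  133.94.128.0/17 (133.94.128.0 - 133.94.255.255) -> Router A
More-specific entries that do NOT match:
  133.94.245.56/29 (133.94.245.56 - 133.94.245.63) does not contain 133.94.245.30
  133.94.245.32/27 (133.94.245.32 - 133.94.245.63) does not contain 133.94.245.30
  133.126.244.0/23 (133.126.244.0 - 133.126.245.255) does not contain 133.94.245.30
  133.94.208.0/20 (133.94.208.0 - 133.94.223.255) does not contain 133.94.245.30
  133.94.192.0/19 (133.94.192.0 - 133.94.223.255) does not contain 133.94.245.30
Longest matching prefix is /17 -> next hop Router A.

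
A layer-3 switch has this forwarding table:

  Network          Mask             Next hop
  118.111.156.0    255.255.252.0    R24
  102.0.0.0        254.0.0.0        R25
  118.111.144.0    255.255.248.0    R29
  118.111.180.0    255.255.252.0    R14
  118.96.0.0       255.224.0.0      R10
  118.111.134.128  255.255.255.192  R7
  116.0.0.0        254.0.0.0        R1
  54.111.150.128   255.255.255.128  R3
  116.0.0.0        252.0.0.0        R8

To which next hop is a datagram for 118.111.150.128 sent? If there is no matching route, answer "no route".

Routes whose prefix contains 118.111.150.128:
  116.0.0.0/6 (116.0.0.0 - 119.255.255.255) -> R8
  118.96.0.0/11 (118.96.0.0 - 118.127.255.255) -> R10
  118.111.144.0/21 (118.111.144.0 - 118.111.151.255) -> R29
More-specific entries that do NOT match:
  118.111.134.128/26 (118.111.134.128 - 118.111.134.191) does not contain 118.111.150.128
  54.111.150.128/25 (54.111.150.128 - 54.111.150.255) does not contain 118.111.150.128
  118.111.156.0/22 (118.111.156.0 - 118.111.159.255) does not contain 118.111.150.128
  118.111.180.0/22 (118.111.180.0 - 118.111.183.255) does not contain 118.111.150.128
Longest matching prefix is /21 -> next hop R29.

R29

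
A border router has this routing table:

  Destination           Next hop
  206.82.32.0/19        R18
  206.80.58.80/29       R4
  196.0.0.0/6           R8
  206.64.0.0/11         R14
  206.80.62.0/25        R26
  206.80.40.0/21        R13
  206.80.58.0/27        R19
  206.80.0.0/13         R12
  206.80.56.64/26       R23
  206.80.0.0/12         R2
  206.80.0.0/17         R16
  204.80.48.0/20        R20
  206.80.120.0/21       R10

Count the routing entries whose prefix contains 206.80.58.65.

4

Prefixes containing 206.80.58.65:
  206.64.0.0/11 (206.64.0.0 - 206.95.255.255)
  206.80.0.0/12 (206.80.0.0 - 206.95.255.255)
  206.80.0.0/13 (206.80.0.0 - 206.87.255.255)
  206.80.0.0/17 (206.80.0.0 - 206.80.127.255)
Total matching entries: 4.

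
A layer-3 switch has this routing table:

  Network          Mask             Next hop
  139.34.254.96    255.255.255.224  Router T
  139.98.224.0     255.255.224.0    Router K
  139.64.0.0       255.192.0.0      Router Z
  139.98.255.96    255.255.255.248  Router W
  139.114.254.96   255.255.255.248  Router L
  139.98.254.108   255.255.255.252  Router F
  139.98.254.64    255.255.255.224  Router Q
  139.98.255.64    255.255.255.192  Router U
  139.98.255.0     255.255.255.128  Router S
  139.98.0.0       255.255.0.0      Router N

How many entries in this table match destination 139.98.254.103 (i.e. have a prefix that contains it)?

Prefixes containing 139.98.254.103:
  139.64.0.0/10 (139.64.0.0 - 139.127.255.255)
  139.98.0.0/16 (139.98.0.0 - 139.98.255.255)
  139.98.224.0/19 (139.98.224.0 - 139.98.255.255)
Total matching entries: 3.

3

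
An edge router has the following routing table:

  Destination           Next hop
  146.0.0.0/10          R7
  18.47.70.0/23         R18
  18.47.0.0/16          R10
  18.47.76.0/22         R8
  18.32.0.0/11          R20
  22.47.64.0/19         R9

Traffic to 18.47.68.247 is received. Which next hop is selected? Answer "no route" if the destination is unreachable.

Routes whose prefix contains 18.47.68.247:
  18.32.0.0/11 (18.32.0.0 - 18.63.255.255) -> R20
  18.47.0.0/16 (18.47.0.0 - 18.47.255.255) -> R10
More-specific entries that do NOT match:
  18.47.70.0/23 (18.47.70.0 - 18.47.71.255) does not contain 18.47.68.247
  18.47.76.0/22 (18.47.76.0 - 18.47.79.255) does not contain 18.47.68.247
  22.47.64.0/19 (22.47.64.0 - 22.47.95.255) does not contain 18.47.68.247
Longest matching prefix is /16 -> next hop R10.

R10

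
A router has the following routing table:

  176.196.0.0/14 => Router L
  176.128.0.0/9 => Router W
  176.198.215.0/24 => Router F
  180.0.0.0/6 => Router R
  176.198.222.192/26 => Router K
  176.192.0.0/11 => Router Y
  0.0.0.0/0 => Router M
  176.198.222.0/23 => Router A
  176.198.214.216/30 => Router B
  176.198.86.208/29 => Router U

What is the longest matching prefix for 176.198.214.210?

Entries matching 176.198.214.210:
  0.0.0.0/0 (default, matches everything)
  176.128.0.0/9 (176.128.0.0 - 176.255.255.255)
  176.192.0.0/11 (176.192.0.0 - 176.223.255.255)
  176.196.0.0/14 (176.196.0.0 - 176.199.255.255)
Most specific is 176.196.0.0/14.

176.196.0.0/14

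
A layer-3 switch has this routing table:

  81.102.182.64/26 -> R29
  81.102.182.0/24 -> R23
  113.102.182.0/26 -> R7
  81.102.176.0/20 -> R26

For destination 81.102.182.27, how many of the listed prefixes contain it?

2

Prefixes containing 81.102.182.27:
  81.102.176.0/20 (81.102.176.0 - 81.102.191.255)
  81.102.182.0/24 (81.102.182.0 - 81.102.182.255)
Total matching entries: 2.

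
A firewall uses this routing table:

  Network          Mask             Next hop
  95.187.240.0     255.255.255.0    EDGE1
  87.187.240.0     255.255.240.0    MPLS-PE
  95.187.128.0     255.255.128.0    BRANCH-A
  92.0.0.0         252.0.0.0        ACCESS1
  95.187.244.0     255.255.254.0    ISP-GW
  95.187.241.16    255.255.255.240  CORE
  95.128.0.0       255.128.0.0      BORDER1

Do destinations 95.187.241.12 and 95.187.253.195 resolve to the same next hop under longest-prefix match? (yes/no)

yes

95.187.241.12: longest match 95.187.128.0/17 -> BRANCH-A
95.187.253.195: longest match 95.187.128.0/17 -> BRANCH-A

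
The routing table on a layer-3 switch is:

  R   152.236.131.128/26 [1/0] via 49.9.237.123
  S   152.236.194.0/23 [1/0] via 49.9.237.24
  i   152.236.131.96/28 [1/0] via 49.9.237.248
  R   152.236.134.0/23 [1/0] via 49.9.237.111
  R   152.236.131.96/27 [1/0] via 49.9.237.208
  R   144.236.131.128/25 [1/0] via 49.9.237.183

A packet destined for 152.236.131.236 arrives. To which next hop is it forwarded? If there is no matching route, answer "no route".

No entry's prefix contains 152.236.131.236; there is no default route.

no route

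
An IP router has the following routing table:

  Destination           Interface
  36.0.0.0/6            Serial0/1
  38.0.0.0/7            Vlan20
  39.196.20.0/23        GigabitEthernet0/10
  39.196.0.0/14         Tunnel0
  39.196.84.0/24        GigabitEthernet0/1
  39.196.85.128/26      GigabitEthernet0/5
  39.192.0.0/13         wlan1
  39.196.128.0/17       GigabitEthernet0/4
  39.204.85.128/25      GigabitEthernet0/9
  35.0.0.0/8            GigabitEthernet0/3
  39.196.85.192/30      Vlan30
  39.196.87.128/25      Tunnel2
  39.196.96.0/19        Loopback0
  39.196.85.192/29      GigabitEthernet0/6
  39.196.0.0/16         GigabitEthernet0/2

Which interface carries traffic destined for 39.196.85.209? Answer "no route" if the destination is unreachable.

Routes whose prefix contains 39.196.85.209:
  36.0.0.0/6 (36.0.0.0 - 39.255.255.255) -> Serial0/1
  38.0.0.0/7 (38.0.0.0 - 39.255.255.255) -> Vlan20
  39.192.0.0/13 (39.192.0.0 - 39.199.255.255) -> wlan1
  39.196.0.0/14 (39.196.0.0 - 39.199.255.255) -> Tunnel0
  39.196.0.0/16 (39.196.0.0 - 39.196.255.255) -> GigabitEthernet0/2
More-specific entries that do NOT match:
  39.196.85.192/30 (39.196.85.192 - 39.196.85.195) does not contain 39.196.85.209
  39.196.85.192/29 (39.196.85.192 - 39.196.85.199) does not contain 39.196.85.209
  39.196.85.128/26 (39.196.85.128 - 39.196.85.191) does not contain 39.196.85.209
  39.204.85.128/25 (39.204.85.128 - 39.204.85.255) does not contain 39.196.85.209
  39.196.87.128/25 (39.196.87.128 - 39.196.87.255) does not contain 39.196.85.209
  39.196.84.0/24 (39.196.84.0 - 39.196.84.255) does not contain 39.196.85.209
  39.196.20.0/23 (39.196.20.0 - 39.196.21.255) does not contain 39.196.85.209
  39.196.96.0/19 (39.196.96.0 - 39.196.127.255) does not contain 39.196.85.209
  39.196.128.0/17 (39.196.128.0 - 39.196.255.255) does not contain 39.196.85.209
Longest matching prefix is /16 -> interface GigabitEthernet0/2.

GigabitEthernet0/2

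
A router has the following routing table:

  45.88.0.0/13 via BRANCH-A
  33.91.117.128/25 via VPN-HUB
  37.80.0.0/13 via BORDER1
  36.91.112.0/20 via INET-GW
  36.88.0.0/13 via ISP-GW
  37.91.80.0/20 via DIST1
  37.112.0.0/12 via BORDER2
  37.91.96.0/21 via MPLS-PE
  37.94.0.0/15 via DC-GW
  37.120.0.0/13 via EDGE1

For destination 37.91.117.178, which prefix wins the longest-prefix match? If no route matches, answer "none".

37.91.117.178 is outside every listed prefix and there is no default route.

none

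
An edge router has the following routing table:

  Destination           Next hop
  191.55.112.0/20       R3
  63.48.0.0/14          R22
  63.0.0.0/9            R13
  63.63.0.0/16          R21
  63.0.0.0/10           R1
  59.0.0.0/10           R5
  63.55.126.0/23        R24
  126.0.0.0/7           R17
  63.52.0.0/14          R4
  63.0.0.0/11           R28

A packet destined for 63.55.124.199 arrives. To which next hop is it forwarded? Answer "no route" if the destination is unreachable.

Routes whose prefix contains 63.55.124.199:
  63.0.0.0/9 (63.0.0.0 - 63.127.255.255) -> R13
  63.0.0.0/10 (63.0.0.0 - 63.63.255.255) -> R1
  63.52.0.0/14 (63.52.0.0 - 63.55.255.255) -> R4
More-specific entries that do NOT match:
  63.55.126.0/23 (63.55.126.0 - 63.55.127.255) does not contain 63.55.124.199
  191.55.112.0/20 (191.55.112.0 - 191.55.127.255) does not contain 63.55.124.199
  63.63.0.0/16 (63.63.0.0 - 63.63.255.255) does not contain 63.55.124.199
Longest matching prefix is /14 -> next hop R4.

R4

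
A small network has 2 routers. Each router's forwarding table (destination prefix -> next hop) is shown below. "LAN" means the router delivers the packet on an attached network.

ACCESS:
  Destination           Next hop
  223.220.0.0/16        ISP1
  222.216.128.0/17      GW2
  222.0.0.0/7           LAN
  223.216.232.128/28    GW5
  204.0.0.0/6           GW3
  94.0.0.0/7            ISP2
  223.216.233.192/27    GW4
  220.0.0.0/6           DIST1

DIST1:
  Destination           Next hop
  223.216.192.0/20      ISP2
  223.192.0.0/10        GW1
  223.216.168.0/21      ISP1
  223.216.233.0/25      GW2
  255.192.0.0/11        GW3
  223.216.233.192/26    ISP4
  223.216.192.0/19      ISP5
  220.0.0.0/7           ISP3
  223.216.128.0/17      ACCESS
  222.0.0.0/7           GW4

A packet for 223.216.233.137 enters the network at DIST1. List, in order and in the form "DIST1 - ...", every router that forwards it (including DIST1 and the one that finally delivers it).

DIST1 - ACCESS

At DIST1: longest match for 223.216.233.137 is 223.216.128.0/17 -> ACCESS
At ACCESS: longest match for 223.216.233.137 is 222.0.0.0/7 -> LAN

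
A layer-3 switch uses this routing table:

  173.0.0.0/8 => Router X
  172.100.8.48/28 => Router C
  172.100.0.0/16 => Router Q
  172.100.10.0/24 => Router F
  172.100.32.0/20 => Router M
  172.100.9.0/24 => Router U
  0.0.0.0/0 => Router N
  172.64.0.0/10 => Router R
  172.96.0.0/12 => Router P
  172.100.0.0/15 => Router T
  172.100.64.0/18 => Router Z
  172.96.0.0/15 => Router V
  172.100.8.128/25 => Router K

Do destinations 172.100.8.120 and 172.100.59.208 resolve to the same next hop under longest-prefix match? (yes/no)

yes

172.100.8.120: longest match 172.100.0.0/16 -> Router Q
172.100.59.208: longest match 172.100.0.0/16 -> Router Q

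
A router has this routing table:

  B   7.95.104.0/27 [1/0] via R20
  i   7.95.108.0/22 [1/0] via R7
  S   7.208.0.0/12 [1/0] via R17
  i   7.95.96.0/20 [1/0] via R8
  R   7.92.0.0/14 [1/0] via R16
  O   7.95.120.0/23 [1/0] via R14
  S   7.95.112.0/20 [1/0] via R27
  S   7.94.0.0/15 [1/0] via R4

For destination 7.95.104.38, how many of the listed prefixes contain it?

3

Prefixes containing 7.95.104.38:
  7.92.0.0/14 (7.92.0.0 - 7.95.255.255)
  7.94.0.0/15 (7.94.0.0 - 7.95.255.255)
  7.95.96.0/20 (7.95.96.0 - 7.95.111.255)
Total matching entries: 3.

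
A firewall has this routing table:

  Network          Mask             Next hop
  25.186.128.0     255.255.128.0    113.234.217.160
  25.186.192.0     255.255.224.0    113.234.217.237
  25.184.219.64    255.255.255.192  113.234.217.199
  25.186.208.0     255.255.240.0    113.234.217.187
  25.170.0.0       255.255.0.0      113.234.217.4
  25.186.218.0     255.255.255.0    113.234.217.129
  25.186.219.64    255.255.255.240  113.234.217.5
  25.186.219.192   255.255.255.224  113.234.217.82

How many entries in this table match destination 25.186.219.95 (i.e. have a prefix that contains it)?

3

Prefixes containing 25.186.219.95:
  25.186.128.0/17 (25.186.128.0 - 25.186.255.255)
  25.186.192.0/19 (25.186.192.0 - 25.186.223.255)
  25.186.208.0/20 (25.186.208.0 - 25.186.223.255)
Total matching entries: 3.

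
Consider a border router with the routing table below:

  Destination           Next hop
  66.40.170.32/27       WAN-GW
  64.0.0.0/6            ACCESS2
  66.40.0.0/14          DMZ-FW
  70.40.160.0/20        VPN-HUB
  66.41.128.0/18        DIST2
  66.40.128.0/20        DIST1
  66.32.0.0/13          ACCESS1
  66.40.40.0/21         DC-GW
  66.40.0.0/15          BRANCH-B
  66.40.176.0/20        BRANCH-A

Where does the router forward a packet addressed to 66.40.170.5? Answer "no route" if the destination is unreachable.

BRANCH-B

Routes whose prefix contains 66.40.170.5:
  64.0.0.0/6 (64.0.0.0 - 67.255.255.255) -> ACCESS2
  66.40.0.0/14 (66.40.0.0 - 66.43.255.255) -> DMZ-FW
  66.40.0.0/15 (66.40.0.0 - 66.41.255.255) -> BRANCH-B
More-specific entries that do NOT match:
  66.40.170.32/27 (66.40.170.32 - 66.40.170.63) does not contain 66.40.170.5
  66.40.40.0/21 (66.40.40.0 - 66.40.47.255) does not contain 66.40.170.5
  70.40.160.0/20 (70.40.160.0 - 70.40.175.255) does not contain 66.40.170.5
  66.40.128.0/20 (66.40.128.0 - 66.40.143.255) does not contain 66.40.170.5
  66.40.176.0/20 (66.40.176.0 - 66.40.191.255) does not contain 66.40.170.5
  66.41.128.0/18 (66.41.128.0 - 66.41.191.255) does not contain 66.40.170.5
Longest matching prefix is /15 -> next hop BRANCH-B.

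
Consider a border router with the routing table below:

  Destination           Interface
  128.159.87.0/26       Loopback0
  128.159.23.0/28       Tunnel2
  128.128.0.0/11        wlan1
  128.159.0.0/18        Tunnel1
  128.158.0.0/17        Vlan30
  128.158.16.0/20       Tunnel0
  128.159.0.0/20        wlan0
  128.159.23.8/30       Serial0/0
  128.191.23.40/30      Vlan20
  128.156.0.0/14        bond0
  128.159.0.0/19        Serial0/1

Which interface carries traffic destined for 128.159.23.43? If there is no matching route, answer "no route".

Serial0/1

Routes whose prefix contains 128.159.23.43:
  128.128.0.0/11 (128.128.0.0 - 128.159.255.255) -> wlan1
  128.156.0.0/14 (128.156.0.0 - 128.159.255.255) -> bond0
  128.159.0.0/18 (128.159.0.0 - 128.159.63.255) -> Tunnel1
  128.159.0.0/19 (128.159.0.0 - 128.159.31.255) -> Serial0/1
More-specific entries that do NOT match:
  128.159.23.8/30 (128.159.23.8 - 128.159.23.11) does not contain 128.159.23.43
  128.191.23.40/30 (128.191.23.40 - 128.191.23.43) does not contain 128.159.23.43
  128.159.23.0/28 (128.159.23.0 - 128.159.23.15) does not contain 128.159.23.43
  128.159.87.0/26 (128.159.87.0 - 128.159.87.63) does not contain 128.159.23.43
  128.158.16.0/20 (128.158.16.0 - 128.158.31.255) does not contain 128.159.23.43
  128.159.0.0/20 (128.159.0.0 - 128.159.15.255) does not contain 128.159.23.43
Longest matching prefix is /19 -> interface Serial0/1.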